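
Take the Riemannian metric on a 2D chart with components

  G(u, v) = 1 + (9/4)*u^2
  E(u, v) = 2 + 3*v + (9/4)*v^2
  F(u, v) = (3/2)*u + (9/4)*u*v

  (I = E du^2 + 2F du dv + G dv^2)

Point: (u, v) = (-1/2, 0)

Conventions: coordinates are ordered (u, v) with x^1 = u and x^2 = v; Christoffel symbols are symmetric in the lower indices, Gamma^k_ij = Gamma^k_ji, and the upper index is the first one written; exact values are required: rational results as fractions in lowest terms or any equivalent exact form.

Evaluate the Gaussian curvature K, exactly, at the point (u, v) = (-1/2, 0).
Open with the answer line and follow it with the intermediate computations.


Answer: K = -576/1681

E = 2, F = -3/4, G = 25/16, EG - F^2 = 41/16 at the point
E_u = 0, E_v = 3, F_u = 3/2, F_v = -9/8, G_u = -9/4, G_v = 0
E_vv = 9/2, F_uv = 9/4, G_uu = 9/2
Evaluate Brioschi's two determinant matrices M1, M2 and divide by (EG - F^2)^2.
M1 = [[-E_vv/2 + F_uv - G_uu/2, E_u/2, F_u - E_v/2], [F_v - G_u/2, E, F], [G_v/2, F, G]] = [[-9/4, 0, 0], [0, 2, -3/4], [0, -3/4, 25/16]]; det M1 = -369/64
M2 = [[0, E_v/2, G_u/2], [E_v/2, E, F], [G_u/2, F, G]] = [[0, 3/2, -9/8], [3/2, 2, -3/4], [-9/8, -3/4, 25/16]]; det M2 = -225/64
det M1 - det M2 = -9/4; K = -9/4 / (41/16)^2 = -576/1681


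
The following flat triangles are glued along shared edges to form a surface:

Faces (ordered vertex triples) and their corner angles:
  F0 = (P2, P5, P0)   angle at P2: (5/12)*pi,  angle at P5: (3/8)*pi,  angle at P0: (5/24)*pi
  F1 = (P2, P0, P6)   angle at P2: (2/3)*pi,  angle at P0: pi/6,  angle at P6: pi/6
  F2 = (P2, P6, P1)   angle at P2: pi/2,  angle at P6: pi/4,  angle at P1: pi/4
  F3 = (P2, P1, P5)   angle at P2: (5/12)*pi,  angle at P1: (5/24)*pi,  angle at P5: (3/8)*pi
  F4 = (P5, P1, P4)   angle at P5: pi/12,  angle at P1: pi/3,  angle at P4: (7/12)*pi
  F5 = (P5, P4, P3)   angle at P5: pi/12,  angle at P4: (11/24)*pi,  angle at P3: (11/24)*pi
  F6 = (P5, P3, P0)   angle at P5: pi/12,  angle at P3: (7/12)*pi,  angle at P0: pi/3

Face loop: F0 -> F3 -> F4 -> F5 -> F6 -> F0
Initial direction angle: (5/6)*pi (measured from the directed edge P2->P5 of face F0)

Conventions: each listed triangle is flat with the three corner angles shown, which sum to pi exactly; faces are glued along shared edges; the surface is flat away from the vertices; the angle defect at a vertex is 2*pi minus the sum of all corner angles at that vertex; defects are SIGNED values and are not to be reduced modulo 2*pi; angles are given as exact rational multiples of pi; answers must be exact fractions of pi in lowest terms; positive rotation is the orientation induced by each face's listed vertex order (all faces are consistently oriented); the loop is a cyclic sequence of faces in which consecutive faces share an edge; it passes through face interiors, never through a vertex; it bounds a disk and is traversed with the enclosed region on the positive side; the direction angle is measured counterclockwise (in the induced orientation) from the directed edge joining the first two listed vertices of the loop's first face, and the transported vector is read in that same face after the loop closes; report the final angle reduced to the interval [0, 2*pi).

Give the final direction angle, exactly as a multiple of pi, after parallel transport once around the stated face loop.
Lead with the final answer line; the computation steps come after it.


Answer: final direction angle = (11/6)*pi

enclosed vertex P5: corner angles sum to pi, defect = 2*pi - pi = pi
the final direction is the initial angle plus the enclosed defects, taken mod 2*pi in the induced orientation
final angle = (5/6)*pi + pi = (11/6)*pi (mod 2*pi)


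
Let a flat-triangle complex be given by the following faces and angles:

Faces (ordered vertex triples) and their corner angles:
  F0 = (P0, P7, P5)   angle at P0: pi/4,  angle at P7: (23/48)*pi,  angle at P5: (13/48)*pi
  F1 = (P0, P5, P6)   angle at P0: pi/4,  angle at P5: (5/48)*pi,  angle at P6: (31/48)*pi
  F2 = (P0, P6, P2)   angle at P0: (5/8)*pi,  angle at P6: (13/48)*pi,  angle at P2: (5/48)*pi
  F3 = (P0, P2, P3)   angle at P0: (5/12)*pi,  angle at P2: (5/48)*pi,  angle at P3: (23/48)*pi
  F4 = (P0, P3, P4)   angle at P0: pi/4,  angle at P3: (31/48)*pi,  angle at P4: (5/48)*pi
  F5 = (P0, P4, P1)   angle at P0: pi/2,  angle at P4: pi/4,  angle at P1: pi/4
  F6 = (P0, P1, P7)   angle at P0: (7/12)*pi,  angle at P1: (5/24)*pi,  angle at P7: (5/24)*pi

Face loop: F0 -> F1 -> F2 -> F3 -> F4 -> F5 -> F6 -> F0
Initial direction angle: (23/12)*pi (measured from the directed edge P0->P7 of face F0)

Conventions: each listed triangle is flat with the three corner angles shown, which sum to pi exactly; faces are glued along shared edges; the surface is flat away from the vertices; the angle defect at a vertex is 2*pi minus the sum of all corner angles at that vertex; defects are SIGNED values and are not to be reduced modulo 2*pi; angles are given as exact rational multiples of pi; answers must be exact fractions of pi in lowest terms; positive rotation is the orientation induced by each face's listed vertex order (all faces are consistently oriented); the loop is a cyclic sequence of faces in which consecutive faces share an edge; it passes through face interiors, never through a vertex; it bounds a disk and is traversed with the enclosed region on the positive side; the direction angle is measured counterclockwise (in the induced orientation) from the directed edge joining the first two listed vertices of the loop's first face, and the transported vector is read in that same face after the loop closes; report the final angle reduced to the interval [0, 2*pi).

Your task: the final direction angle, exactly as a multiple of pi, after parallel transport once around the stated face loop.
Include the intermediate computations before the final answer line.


enclosed vertex P0: corner angles sum to (23/8)*pi, defect = 2*pi - (23/8)*pi = (-7/8)*pi
summing the enclosed defects onto the initial angle, mod 2*pi in the induced orientation:
final angle = (23/12)*pi - (7/8)*pi = (25/24)*pi (mod 2*pi)

Answer: final direction angle = (25/24)*pi


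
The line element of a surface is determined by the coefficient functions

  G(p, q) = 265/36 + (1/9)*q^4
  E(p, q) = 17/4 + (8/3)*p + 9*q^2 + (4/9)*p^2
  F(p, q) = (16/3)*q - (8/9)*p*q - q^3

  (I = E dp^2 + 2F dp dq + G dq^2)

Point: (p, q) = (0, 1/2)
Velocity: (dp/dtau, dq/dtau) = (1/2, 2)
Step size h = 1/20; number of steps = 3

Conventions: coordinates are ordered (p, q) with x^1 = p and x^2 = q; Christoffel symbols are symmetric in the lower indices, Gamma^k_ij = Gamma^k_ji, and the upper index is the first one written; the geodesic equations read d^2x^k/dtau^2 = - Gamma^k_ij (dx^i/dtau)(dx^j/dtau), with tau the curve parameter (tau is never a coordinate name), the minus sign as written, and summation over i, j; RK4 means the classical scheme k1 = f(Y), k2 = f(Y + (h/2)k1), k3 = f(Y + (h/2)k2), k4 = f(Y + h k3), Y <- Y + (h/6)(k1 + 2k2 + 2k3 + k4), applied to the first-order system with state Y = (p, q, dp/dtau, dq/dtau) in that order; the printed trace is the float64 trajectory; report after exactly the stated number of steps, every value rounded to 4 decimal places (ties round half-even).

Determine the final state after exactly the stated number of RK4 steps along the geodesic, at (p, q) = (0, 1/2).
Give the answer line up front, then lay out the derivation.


Answer: p = 0.0309, q = 0.8179, dp/dtau = -0.0080, dq/dtau = 2.2137

f(Y) = (dp/dtau, dq/dtau, -Gamma^p_ij Y'^i Y'^j, -Gamma^q_ij Y'^i Y'^j) with the Gammas evaluated at the stage position; h = 0.050000; intermediate values shown to 6 dp
step 0: p = 0.0000, q = 0.5000, dp/dtau = 0.5000, dq/dtau = 2.0000
step 1:
  k1: at (p, q) = (0.000000, 0.500000), (dp/dtau, dq/dtau) = (0.500000, 2.000000); Gamma_ppp = 0.540429, Gamma_ppq = 0.800251, Gamma_pqq = 0.813367, Gamma_qpp = -0.857490, Gamma_qpq = -0.276053, Gamma_qqq = -0.276807; k1 = (0.500000, 2.000000, -4.989077, 1.873706)
  k2: at (p, q) = (0.012500, 0.550000), (dp/dtau, dq/dtau) = (0.375273, 2.046843); Gamma_ppp = 0.565315, Gamma_ppq = 0.828889, Gamma_pqq = 0.736936, Gamma_qpp = -0.949582, Gamma_qpq = -0.310453, Gamma_qqq = -0.270997; k2 = (0.375273, 2.046843, -4.440436, 1.746023)
  k3: at (p, q) = (0.009382, 0.551171), (dp/dtau, dq/dtau) = (0.388989, 2.043651); Gamma_ppp = 0.566800, Gamma_ppq = 0.830897, Gamma_pqq = 0.736948, Gamma_qpp = -0.952213, Gamma_qpq = -0.311956, Gamma_qqq = -0.271636; k3 = (0.388989, 2.043651, -4.484689, 1.774554)
  k4: at (p, q) = (0.019449, 0.602183), (dp/dtau, dq/dtau) = (0.275766, 2.088728); Gamma_ppp = 0.589723, Gamma_ppq = 0.852235, Gamma_pqq = 0.661791, Gamma_qpp = -1.045861, Gamma_qpq = -0.344658, Gamma_qqq = -0.261060; k4 = (0.275766, 2.088728, -3.913873, 1.615529)
  Y <- Y + (h/6)(k1 + 2k2 + 2k3 + k4): p = 0.0192, q = 0.6022, dp/dtau = 0.2771, dq/dtau = 2.0878
step 2:
  k1: at (p, q) = (0.019202, 0.602248), (dp/dtau, dq/dtau) = (0.277057, 2.087753); Gamma_ppp = 0.589825, Gamma_ppq = 0.852366, Gamma_pqq = 0.661817, Gamma_qpp = -1.046021, Gamma_qpq = -0.344757, Gamma_qqq = -0.261105; k1 = (0.277057, 2.087753, -3.916008, 1.617208)
  k2: at (p, q) = (0.026129, 0.654441), (dp/dtau, dq/dtau) = (0.179156, 2.128183); Gamma_ppp = 0.610445, Gamma_ppq = 0.867216, Gamma_pqq = 0.588689, Gamma_qpp = -1.140960, Gamma_qpq = -0.375349, Gamma_qqq = -0.246358; k2 = (0.179156, 2.128183, -3.347161, 1.438642)
  k3: at (p, q) = (0.023681, 0.655452), (dp/dtau, dq/dtau) = (0.193378, 2.123719); Gamma_ppp = 0.611570, Gamma_ppq = 0.868478, Gamma_pqq = 0.588347, Gamma_qpp = -1.143236, Gamma_qpq = -0.376535, Gamma_qqq = -0.246605; k3 = (0.193378, 2.123719, -3.389755, 1.464254)
  k4: at (p, q) = (0.028871, 0.708434), (dp/dtau, dq/dtau) = (0.107569, 2.160966); Gamma_ppp = 0.628687, Gamma_ppq = 0.876343, Gamma_pqq = 0.517572, Gamma_qpp = -1.237775, Gamma_qpq = -0.403782, Gamma_qqq = -0.227782; k4 = (0.107569, 2.160966, -2.831634, 1.265735)
  Y <- Y + (h/6)(k1 + 2k2 + 2k3 + k4): p = 0.0286, q = 0.7085, dp/dtau = 0.1085, dq/dtau = 2.1602
step 3:
  k1: at (p, q) = (0.028617, 0.708519), (dp/dtau, dq/dtau) = (0.108544, 2.160159); Gamma_ppp = 0.628791, Gamma_ppq = 0.876454, Gamma_pqq = 0.517554, Gamma_qpp = -1.237975, Gamma_qpq = -0.403890, Gamma_qqq = -0.227804; k1 = (0.108544, 2.160159, -2.833473, 1.266986)
  k2: at (p, q) = (0.031330, 0.762523), (dp/dtau, dq/dtau) = (0.037708, 2.191834); Gamma_ppp = 0.642314, Gamma_ppq = 0.878353, Gamma_pqq = 0.449651, Gamma_qpp = -1.331893, Gamma_qpq = -0.427643, Gamma_qqq = -0.205605; k2 = (0.037708, 2.191834, -2.306288, 1.060336)
  k3: at (p, q) = (0.029559, 0.763315), (dp/dtau, dq/dtau) = (0.050887, 2.186668); Gamma_ppp = 0.643033, Gamma_ppq = 0.879015, Gamma_pqq = 0.449235, Gamma_qpp = -1.333622, Gamma_qpq = -0.428434, Gamma_qqq = -0.205600; k3 = (0.050887, 2.186668, -2.345311, 1.081882)
  k4: at (p, q) = (0.031161, 0.817852), (dp/dtau, dq/dtau) = (-0.008721, 2.214253); Gamma_ppp = 0.652052, Gamma_ppq = 0.874918, Gamma_pqq = 0.384737, Gamma_qpp = -1.424990, Gamma_qpq = -0.447703, Gamma_qqq = -0.180469; k4 = (-0.008721, 2.214253, -1.852592, 0.867643)
  Y <- Y + (h/6)(k1 + 2k2 + 2k3 + k4): p = 0.0309, q = 0.8179, dp/dtau = -0.0080, dq/dtau = 2.2137


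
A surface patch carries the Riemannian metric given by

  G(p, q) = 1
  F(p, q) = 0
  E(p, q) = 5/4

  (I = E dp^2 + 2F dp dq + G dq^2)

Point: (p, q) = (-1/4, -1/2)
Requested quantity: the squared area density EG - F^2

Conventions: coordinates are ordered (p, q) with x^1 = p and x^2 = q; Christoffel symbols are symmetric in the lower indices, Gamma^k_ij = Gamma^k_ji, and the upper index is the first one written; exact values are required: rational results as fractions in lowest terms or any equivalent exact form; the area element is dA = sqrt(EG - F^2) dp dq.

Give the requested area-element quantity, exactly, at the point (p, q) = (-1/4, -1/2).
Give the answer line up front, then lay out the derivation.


Answer: EG - F^2 = 5/4

E = 5/4, F = 0, G = 1; EG - F^2 = 5/4


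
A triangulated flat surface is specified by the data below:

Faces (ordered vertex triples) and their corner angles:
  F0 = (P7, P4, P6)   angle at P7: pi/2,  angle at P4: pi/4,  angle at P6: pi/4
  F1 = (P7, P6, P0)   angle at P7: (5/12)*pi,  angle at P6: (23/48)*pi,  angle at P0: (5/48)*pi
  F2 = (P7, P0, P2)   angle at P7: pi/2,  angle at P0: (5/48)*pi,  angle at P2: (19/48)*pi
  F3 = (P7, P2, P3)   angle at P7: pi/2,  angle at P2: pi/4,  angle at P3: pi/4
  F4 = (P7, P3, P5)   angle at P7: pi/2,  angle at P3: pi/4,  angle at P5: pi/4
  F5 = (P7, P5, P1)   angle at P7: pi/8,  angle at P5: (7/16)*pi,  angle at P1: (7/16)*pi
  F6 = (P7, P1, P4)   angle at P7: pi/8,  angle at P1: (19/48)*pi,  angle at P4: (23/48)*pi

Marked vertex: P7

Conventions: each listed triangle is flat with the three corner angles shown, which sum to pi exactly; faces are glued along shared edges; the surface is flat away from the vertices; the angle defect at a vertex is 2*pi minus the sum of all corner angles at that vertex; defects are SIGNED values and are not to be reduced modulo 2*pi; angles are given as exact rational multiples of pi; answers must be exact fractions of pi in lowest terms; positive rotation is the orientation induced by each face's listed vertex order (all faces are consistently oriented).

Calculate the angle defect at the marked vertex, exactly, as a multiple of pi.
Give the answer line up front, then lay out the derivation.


Answer: defect(P7) = (-2/3)*pi

Sum of corner angles at P7: (8/3)*pi
defect = 2*pi - (8/3)*pi


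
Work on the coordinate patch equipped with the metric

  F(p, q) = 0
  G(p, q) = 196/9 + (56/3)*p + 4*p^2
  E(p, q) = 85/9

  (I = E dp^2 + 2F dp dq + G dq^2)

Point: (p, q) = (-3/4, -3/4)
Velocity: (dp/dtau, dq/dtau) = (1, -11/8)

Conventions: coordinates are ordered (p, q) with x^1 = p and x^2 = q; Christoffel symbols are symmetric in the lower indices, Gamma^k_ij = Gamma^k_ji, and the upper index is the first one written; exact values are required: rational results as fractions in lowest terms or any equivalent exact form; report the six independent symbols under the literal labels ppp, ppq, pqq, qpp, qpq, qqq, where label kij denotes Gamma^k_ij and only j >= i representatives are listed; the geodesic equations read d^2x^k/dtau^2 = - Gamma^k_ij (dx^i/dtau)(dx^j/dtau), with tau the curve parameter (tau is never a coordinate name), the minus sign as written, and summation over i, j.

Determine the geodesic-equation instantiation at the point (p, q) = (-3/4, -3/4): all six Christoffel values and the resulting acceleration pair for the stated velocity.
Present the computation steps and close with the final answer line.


E = 85/9, F = 0, G = 361/36 at the point
E_p = 0, E_q = 0, F_p = 0, F_q = 0, G_p = 38/3, G_q = 0
EG - F^2 = 30685/324;  g^inv = (324/30685) * [[361/36, 0], [0, 85/9]]
first-kind symbols [ij,l] = (1/2)(d_i g_jl + d_j g_il - d_l g_ij): [pp,p] = E_p/2 = 0, [pp,q] = F_p - E_q/2 = 0, [pq,p] = E_q/2 = 0, [pq,q] = G_p/2 = 19/3, [qq,p] = F_q - G_p/2 = -19/3, [qq,q] = G_q/2 = 0
Gamma^p_ij = (G*[ij,p] - F*[ij,q])/(EG - F^2), Gamma^q_ij = (E*[ij,q] - F*[ij,p])/(EG - F^2)
Gamma_ppp = 0, Gamma_ppq = 0, Gamma_pqq = -57/85, Gamma_qpp = 0, Gamma_qpq = 12/19, Gamma_qqq = 0
d^2p/dtau^2 = -(Gamma_ppp*(1)^2 + 2*Gamma_ppq*(1)*(-11/8) + Gamma_pqq*(-11/8)^2) = 6897/5440
d^2q/dtau^2 = -(Gamma_qpp*(1)^2 + 2*Gamma_qpq*(1)*(-11/8) + Gamma_qqq*(-11/8)^2) = 33/19

Answer: Gamma_ppp = 0, Gamma_ppq = 0, Gamma_pqq = -57/85, Gamma_qpp = 0, Gamma_qpq = 12/19, Gamma_qqq = 0; accelerations (d^2p/dtau^2, d^2q/dtau^2) = (6897/5440, 33/19)


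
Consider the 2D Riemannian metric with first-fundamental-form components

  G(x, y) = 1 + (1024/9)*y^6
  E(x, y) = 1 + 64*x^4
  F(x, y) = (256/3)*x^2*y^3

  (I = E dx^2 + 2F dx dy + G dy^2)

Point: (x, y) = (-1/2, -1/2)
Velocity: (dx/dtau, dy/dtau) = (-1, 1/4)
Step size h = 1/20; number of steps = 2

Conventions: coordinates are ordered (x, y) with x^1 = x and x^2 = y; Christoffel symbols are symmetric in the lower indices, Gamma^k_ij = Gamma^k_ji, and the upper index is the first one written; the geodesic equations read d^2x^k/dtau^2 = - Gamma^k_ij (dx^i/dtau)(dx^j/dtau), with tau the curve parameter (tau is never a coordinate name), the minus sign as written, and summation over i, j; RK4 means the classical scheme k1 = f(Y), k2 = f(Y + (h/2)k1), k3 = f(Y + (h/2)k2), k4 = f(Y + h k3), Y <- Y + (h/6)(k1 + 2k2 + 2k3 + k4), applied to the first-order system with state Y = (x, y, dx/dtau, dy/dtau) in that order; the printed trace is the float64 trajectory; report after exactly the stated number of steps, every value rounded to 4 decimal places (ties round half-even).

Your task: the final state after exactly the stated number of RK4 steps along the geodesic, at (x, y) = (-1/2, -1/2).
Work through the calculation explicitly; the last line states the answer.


f(Y) = (dx/dtau, dy/dtau, -Gamma^x_ij Y'^i Y'^j, -Gamma^y_ij Y'^i Y'^j) with the Gammas evaluated at the stage position; h = 0.050000; intermediate values shown to 6 dp
step 0: x = -0.5000, y = -0.5000, dx/dtau = -1.0000, dy/dtau = 0.2500
step 1:
  k1: at (x, y) = (-0.500000, -0.500000), (dx/dtau, dy/dtau) = (-1.000000, 0.250000); Gamma_xxx = -2.360656, Gamma_xxy = 0.000000, Gamma_xyy = 2.360656, Gamma_yxx = 1.573770, Gamma_yxy = 0.000000, Gamma_yyy = -1.573770; k1 = (-1.000000, 0.250000, 2.213115, -1.475410)
  k2: at (x, y) = (-0.525000, -0.493750), (dx/dtau, dy/dtau) = (-0.944672, 0.213115); Gamma_xxx = -2.466125, Gamma_xxy = 0.000000, Gamma_xyy = 2.290340, Gamma_yxx = 1.436007, Gamma_yxy = 0.000000, Gamma_yyy = -1.333649; k2 = (-0.944672, 0.213115, 2.096761, -1.220929)
  k3: at (x, y) = (-0.523617, -0.494672), (dx/dtau, dy/dtau) = (-0.947581, 0.219477); Gamma_xxx = -2.457310, Gamma_xxy = 0.000000, Gamma_xyy = 2.296737, Gamma_yxx = 1.446518, Gamma_yxy = 0.000000, Gamma_yyy = -1.351996; k3 = (-0.947581, 0.219477, 2.095809, -1.233717)
  k4: at (x, y) = (-0.547379, -0.489026), (dx/dtau, dy/dtau) = (-0.895210, 0.188314); Gamma_xxx = -2.528756, Gamma_xxy = 0.000000, Gamma_xyy = 2.209597, Gamma_yxx = 1.316030, Gamma_yxy = 0.000000, Gamma_yyy = -1.149931; k4 = (-0.895210, 0.188314, 1.948189, -1.013887)
  Y <- Y + (h/6)(k1 + 2k2 + 2k3 + k4): x = -0.5473, y = -0.4891, dx/dtau = -0.8954, dy/dtau = 0.1883
step 2:
  k1: at (x, y) = (-0.547331, -0.489138), (dx/dtau, dy/dtau) = (-0.895446, 0.188345); Gamma_xxx = -2.528057, Gamma_xxy = 0.000000, Gamma_xyy = 2.210186, Gamma_yxx = 1.316796, Gamma_yxy = 0.000000, Gamma_yyy = -1.151226; k1 = (-0.895446, 0.188345, 1.948653, -1.015000)
  k2: at (x, y) = (-0.569717, -0.484429), (dx/dtau, dy/dtau) = (-0.846730, 0.162970); Gamma_xxx = -2.569176, Gamma_xxy = 0.000000, Gamma_xyy = 2.116531, Gamma_yxx = 1.199787, Gamma_yxy = 0.000000, Gamma_yyy = -0.988405; k2 = (-0.846730, 0.162970, 1.785762, -0.833938)
  k3: at (x, y) = (-0.568499, -0.485063), (dx/dtau, dy/dtau) = (-0.850802, 0.167497); Gamma_xxx = -2.565511, Gamma_xxy = 0.000000, Gamma_xyy = 2.123590, Gamma_yxx = 1.207947, Gamma_yxy = 0.000000, Gamma_yyy = -0.999873; k3 = (-0.850802, 0.167497, 1.797505, -0.846339)
  k4: at (x, y) = (-0.589871, -0.480763), (dx/dtau, dy/dtau) = (-0.805571, 0.146028); Gamma_xxx = -2.587482, Gamma_xxy = 0.000000, Gamma_xyy = 2.027737, Gamma_yxx = 1.101778, Gamma_yxy = 0.000000, Gamma_yyy = -0.863433; k4 = (-0.805571, 0.146028, 1.635893, -0.696581)
  Y <- Y + (h/6)(k1 + 2k2 + 2k3 + k4): x = -0.5898, y = -0.4808, dx/dtau = -0.8059, dy/dtau = 0.1461

Answer: x = -0.5898, y = -0.4808, dx/dtau = -0.8059, dy/dtau = 0.1461


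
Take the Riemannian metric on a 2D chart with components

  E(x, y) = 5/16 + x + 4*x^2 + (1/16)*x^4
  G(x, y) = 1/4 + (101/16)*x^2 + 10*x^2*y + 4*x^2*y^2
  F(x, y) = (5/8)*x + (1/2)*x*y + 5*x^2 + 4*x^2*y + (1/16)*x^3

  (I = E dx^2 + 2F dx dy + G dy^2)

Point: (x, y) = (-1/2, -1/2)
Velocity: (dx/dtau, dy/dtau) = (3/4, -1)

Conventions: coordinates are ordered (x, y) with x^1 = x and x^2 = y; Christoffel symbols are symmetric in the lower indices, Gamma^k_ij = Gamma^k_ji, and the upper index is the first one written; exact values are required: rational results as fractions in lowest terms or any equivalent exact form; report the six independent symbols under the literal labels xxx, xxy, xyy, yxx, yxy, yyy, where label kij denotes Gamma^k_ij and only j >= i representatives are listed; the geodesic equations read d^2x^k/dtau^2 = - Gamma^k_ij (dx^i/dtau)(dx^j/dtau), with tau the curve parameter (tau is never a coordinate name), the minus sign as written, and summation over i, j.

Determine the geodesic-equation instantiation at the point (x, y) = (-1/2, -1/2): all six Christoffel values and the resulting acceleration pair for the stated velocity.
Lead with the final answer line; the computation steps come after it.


Answer: Gamma_xxx = 1433/3018, Gamma_xxy = 2627/1509, Gamma_xyy = 4762/1509, Gamma_yxx = -20711/6036, Gamma_yxy = -7733/3018, Gamma_yyy = -1823/1509; accelerations (d^2x/dtau^2, d^2y/dtau^2) = (-39185/48288, -68113/96576)

E = 209/256, F = 71/128, G = 53/64 at the point
E_x = -97/32, E_y = 0, F_x = -165/64, F_y = 3/4, G_x = -37/16, G_y = 3/2
EG - F^2 = 1509/4096;  g^inv = (4096/1509) * [[53/64, -71/128], [-71/128, 209/256]]
first-kind symbols [ij,l] = (1/2)(d_i g_jl + d_j g_il - d_l g_ij): [xx,x] = E_x/2 = -97/64, [xx,y] = F_x - E_y/2 = -165/64, [xy,x] = E_y/2 = 0, [xy,y] = G_x/2 = -37/32, [yy,x] = F_y - G_x/2 = 61/32, [yy,y] = G_y/2 = 3/4
Gamma^x_ij = (G*[ij,x] - F*[ij,y])/(EG - F^2), Gamma^y_ij = (E*[ij,y] - F*[ij,x])/(EG - F^2)
Gamma_xxx = 1433/3018, Gamma_xxy = 2627/1509, Gamma_xyy = 4762/1509, Gamma_yxx = -20711/6036, Gamma_yxy = -7733/3018, Gamma_yyy = -1823/1509
d^2x/dtau^2 = -(Gamma_xxx*(3/4)^2 + 2*Gamma_xxy*(3/4)*(-1) + Gamma_xyy*(-1)^2) = -39185/48288
d^2y/dtau^2 = -(Gamma_yxx*(3/4)^2 + 2*Gamma_yxy*(3/4)*(-1) + Gamma_yyy*(-1)^2) = -68113/96576


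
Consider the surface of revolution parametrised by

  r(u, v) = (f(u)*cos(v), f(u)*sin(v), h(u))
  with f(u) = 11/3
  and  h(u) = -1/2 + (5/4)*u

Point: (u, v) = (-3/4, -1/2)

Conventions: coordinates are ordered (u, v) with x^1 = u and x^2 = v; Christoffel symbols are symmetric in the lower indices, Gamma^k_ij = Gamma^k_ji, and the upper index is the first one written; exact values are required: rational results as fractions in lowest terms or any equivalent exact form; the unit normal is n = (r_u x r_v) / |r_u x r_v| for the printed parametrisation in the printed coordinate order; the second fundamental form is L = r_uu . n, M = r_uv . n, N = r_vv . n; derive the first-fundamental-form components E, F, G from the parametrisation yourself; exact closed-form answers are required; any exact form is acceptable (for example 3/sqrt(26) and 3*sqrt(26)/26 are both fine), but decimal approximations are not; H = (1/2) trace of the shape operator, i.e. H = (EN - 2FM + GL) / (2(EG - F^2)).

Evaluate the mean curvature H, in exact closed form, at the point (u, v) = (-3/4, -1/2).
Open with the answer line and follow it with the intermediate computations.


Answer: H = 3/22

f = 11/3, f' = 0, f'' = 0, h' = 5/4, h'' = 0
E = 25/16, F = 0, G = 121/9; answer radicand W^2 = 25/16
unnormalised second-form numerators: l = 0, m = 0, n = 55/12; L = l/sqrt(25/16), and similarly M = m/sqrt(W^2), N = n/sqrt(W^2)
H = (E*n - 2*F*m + G*l) / (2*(EG - F^2)*sqrt(W^2)); E*n - 2*F*m + G*l = 1375/192, EG - F^2 = 3025/144, so H = (15/88)/sqrt(25/16)


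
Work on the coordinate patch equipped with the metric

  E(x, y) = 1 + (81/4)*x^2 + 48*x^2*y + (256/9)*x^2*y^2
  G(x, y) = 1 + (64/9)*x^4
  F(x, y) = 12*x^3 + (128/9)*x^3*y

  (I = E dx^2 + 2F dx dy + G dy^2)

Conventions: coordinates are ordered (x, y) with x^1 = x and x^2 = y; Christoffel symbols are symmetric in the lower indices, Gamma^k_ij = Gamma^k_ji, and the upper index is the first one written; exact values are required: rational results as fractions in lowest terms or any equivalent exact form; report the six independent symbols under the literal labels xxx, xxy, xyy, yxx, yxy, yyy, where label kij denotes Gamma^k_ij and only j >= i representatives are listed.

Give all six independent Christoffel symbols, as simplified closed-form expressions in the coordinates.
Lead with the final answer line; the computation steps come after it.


Answer: Gamma_xxx = (1024*x*y^2 + 1728*x*y + 729*x)/(256*x^4 + 1024*x^2*y^2 + 1728*x^2*y + 729*x^2 + 36), Gamma_xxy = (1024*x^2*y + 864*x^2)/(256*x^4 + 1024*x^2*y^2 + 1728*x^2*y + 729*x^2 + 36), Gamma_xyy = 0, Gamma_yxx = (512*x^2*y + 432*x^2)/(256*x^4 + 1024*x^2*y^2 + 1728*x^2*y + 729*x^2 + 36), Gamma_yxy = 512*x^3/(256*x^4 + 1024*x^2*y^2 + 1728*x^2*y + 729*x^2 + 36), Gamma_yyy = 0

E = 1 + (81/4)*x^2 + 48*x^2*y + (256/9)*x^2*y^2; F = 12*x^3 + (128/9)*x^3*y; G = 1 + (64/9)*x^4
Gamma^k_ij = (1/2) g^{kl} (d_i g_jl + d_j g_il - d_l g_ij), with g^inv = (1/(EG-F^2)) [[G, -F], [-F, E]]
first partials: E_x = (81/2)*x + 96*x*y + (512/9)*x*y^2, E_y = 48*x^2 + (512/9)*x^2*y, F_x = 36*x^2 + (128/3)*x^2*y, F_y = (128/9)*x^3, G_x = (256/9)*x^3, G_y = 0
D = EG - F^2 = 1 + (81/4)*x^2 + 48*x^2*y + (256/9)*x^2*y^2 + (64/9)*x^4
expanded: Gamma^x_xx = (G E_x - 2F F_x + F E_y)/(2D), Gamma^x_xy = (G E_y - F G_x)/(2D), Gamma^x_yy = (2G F_y - G G_x - F G_y)/(2D), Gamma^y_xx = (2E F_x - E E_y - F E_x)/(2D), Gamma^y_xy = (E G_x - F E_y)/(2D), Gamma^y_yy = (E G_y - 2F F_y + F G_x)/(2D); substitute and cancel common factors


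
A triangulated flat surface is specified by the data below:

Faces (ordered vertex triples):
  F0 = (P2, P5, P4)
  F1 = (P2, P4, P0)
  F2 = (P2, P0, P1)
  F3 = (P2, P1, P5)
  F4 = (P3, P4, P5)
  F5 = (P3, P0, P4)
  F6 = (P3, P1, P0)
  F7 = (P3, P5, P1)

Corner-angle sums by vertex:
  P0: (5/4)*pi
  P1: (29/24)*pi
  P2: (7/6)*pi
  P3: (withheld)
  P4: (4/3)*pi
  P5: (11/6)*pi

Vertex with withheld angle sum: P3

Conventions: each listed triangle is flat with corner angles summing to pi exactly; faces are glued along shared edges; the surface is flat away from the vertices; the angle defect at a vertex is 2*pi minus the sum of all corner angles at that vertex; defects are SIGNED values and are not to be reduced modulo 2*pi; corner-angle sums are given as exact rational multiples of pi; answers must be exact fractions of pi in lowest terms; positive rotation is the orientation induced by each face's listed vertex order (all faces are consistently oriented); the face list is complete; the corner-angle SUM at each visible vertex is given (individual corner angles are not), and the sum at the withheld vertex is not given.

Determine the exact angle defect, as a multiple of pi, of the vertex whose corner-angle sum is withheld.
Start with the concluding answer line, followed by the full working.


Answer: defect(P3) = (19/24)*pi

V = 6, E = 12, F = 8; chi = V - E + F = 2
Gauss-Bonnet: total defect = 2*pi*chi = 4*pi; visible defects sum to (77/24)*pi


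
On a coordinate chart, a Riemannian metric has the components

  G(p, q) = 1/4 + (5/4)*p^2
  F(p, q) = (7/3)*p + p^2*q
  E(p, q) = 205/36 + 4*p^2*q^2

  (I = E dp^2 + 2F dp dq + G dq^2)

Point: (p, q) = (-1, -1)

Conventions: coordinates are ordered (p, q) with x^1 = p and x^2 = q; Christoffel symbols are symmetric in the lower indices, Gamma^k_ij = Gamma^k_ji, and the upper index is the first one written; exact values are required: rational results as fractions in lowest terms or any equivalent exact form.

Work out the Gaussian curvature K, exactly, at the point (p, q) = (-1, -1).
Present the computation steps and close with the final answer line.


E = 349/36, F = -10/3, G = 3/2, EG - F^2 = 247/72 at the point
E_p = -8, E_q = -8, F_p = 13/3, F_q = 1, G_p = -5/2, G_q = 0
E_qq = 8, F_pq = -2, G_pp = 5/2
By Brioschi, K is (det M1 - det M2) divided by (EG - F^2) squared.
M1 = [[-E_qq/2 + F_pq - G_pp/2, E_p/2, F_p - E_q/2], [F_q - G_p/2, E, F], [G_q/2, F, G]] = [[-29/4, -4, 25/3], [9/4, 349/36, -10/3], [0, -10/3, 3/2]]; det M1 = -21275/288
M2 = [[0, E_q/2, G_p/2], [E_q/2, E, F], [G_p/2, F, G]] = [[0, -4, -5/4], [-4, 349/36, -10/3], [-5/4, -10/3, 3/2]]; det M2 = -41749/576
det M1 - det M2 = -89/64; K = -89/64 / (247/72)^2 = -7209/61009

Answer: K = -7209/61009


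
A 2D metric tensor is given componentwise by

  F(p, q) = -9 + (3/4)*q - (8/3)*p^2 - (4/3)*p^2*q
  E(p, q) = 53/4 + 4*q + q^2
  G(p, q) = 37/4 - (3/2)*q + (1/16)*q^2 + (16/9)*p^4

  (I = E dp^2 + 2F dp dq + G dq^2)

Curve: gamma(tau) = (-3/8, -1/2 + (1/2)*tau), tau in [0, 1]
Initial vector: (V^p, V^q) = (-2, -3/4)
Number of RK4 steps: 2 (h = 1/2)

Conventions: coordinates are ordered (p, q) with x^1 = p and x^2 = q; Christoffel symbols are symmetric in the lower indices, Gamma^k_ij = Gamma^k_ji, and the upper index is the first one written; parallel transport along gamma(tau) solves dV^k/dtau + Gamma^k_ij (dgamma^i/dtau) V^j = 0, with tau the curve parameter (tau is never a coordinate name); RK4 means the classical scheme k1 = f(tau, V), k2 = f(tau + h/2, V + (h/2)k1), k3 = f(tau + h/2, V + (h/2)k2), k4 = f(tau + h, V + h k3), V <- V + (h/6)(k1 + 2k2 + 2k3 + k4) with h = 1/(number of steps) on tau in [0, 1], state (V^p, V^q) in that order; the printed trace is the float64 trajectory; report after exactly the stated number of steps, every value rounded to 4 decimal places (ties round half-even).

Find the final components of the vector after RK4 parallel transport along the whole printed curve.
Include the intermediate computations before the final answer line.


gamma'(tau) = (0, 1/2); f(tau, V)^k = -Gamma^k_ij(gamma(tau)) gamma'^i(tau) V^j; h = 1/2; intermediate values shown to 6 dp
curve data and Christoffel symbols at the stage parameters:
  tau = 0.000000: gamma = (-0.375000, -0.500000), gamma' = (0.000000, 0.500000); Gamma_ppp = 0.000000, Gamma_ppq = 0.593784, Gamma_pqq = -0.000262, Gamma_qpp = 0.000000, Gamma_qpq = 0.551821, Gamma_qqq = -0.077982
  tau = 0.250000: gamma = (-0.375000, -0.375000), gamma' = (0.000000, 0.500000); Gamma_ppp = 0.000000, Gamma_ppq = 0.561828, Gamma_pqq = -0.000861, Gamma_qpp = 0.000000, Gamma_qpq = 0.527386, Gamma_qqq = -0.079308
  tau = 0.500000: gamma = (-0.375000, -0.250000), gamma' = (0.000000, 0.500000); Gamma_ppp = 0.000000, Gamma_ppq = 0.531894, Gamma_pqq = -0.001313, Gamma_qpp = 0.000000, Gamma_qpq = 0.504322, Gamma_qqq = -0.080517
  tau = 0.750000: gamma = (-0.375000, -0.125000), gamma' = (0.000000, 0.500000); Gamma_ppp = 0.000000, Gamma_ppq = 0.504117, Gamma_pqq = -0.001657, Gamma_qpp = 0.000000, Gamma_qpq = 0.482818, Gamma_qqq = -0.081643
  tau = 1.000000: gamma = (-0.375000, 0.000000), gamma' = (0.000000, 0.500000); Gamma_ppp = 0.000000, Gamma_ppq = 0.478475, Gamma_pqq = -0.001918, Gamma_qpp = 0.000000, Gamma_qpq = 0.462911, Gamma_qqq = -0.082710
step 0: V^p = -2.0000, V^q = -0.7500
step 1: k1 = (0.593686, 0.522577), k2 = (0.519868, 0.463688), k3 = (0.525046, 0.467971), k4 = (0.461738, 0.417350); V <- V + (h/6)(k1 + 2k2 + 2k3 + k4): V^p = -1.7379, V^q = -0.5164
step 2: k1 = (0.461849, 0.417440), k2 = (0.408607, 0.374850), k3 = (0.411953, 0.377629), k4 = (0.366178, 0.341024); V <- V + (h/6)(k1 + 2k2 + 2k3 + k4): V^p = -1.5321, V^q = -0.3278

Answer: V^p = -1.5321, V^q = -0.3278


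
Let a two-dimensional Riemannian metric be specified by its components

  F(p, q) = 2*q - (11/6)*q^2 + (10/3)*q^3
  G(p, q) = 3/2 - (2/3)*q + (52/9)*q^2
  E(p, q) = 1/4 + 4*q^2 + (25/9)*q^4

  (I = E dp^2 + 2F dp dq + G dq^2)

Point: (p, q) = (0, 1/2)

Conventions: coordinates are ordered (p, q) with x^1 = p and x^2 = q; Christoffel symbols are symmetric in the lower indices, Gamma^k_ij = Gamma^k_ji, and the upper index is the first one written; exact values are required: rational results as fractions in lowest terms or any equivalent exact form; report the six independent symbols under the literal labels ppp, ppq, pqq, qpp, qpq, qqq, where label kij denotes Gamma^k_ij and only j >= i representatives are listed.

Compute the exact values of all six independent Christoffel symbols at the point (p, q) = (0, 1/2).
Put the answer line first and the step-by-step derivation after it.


Answer: Gamma_ppp = 13386/14509, Gamma_ppq = 36472/14509, Gamma_pqq = 23400/14509, Gamma_qpp = -19885/14509, Gamma_qpq = -13386/14509, Gamma_qqq = 5612/14509

E = 205/144, F = 23/24, G = 47/18 at the point
E_p = 0, E_q = 97/18, F_p = 0, F_q = 8/3, G_p = 0, G_q = 46/9
EG - F^2 = 14509/5184;  g^inv = (5184/14509) * [[47/18, -23/24], [-23/24, 205/144]]
first-kind symbols [ij,l] = (1/2)(d_i g_jl + d_j g_il - d_l g_ij): [pp,p] = E_p/2 = 0, [pp,q] = F_p - E_q/2 = -97/36, [pq,p] = E_q/2 = 97/36, [pq,q] = G_p/2 = 0, [qq,p] = F_q - G_p/2 = 8/3, [qq,q] = G_q/2 = 23/9
Gamma^p_ij = (G*[ij,p] - F*[ij,q])/(EG - F^2), Gamma^q_ij = (E*[ij,q] - F*[ij,p])/(EG - F^2)


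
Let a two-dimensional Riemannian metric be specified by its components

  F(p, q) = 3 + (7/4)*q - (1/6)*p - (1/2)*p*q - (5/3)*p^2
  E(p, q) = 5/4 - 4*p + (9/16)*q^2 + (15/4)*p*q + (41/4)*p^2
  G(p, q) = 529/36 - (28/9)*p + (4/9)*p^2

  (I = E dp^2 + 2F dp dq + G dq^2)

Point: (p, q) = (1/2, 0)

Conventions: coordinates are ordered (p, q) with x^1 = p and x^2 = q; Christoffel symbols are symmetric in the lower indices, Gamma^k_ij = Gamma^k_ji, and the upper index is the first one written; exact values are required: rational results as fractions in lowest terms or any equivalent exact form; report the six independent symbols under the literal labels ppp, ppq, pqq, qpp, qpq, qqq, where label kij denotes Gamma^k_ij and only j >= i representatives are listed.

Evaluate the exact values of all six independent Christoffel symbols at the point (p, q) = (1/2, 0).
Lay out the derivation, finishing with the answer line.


E = 29/16, F = 5/2, G = 53/4 at the point
E_p = 25/4, E_q = 15/8, F_p = -11/6, F_q = 3/2, G_p = -8/3, G_q = 0
EG - F^2 = 1137/64;  g^inv = (64/1137) * [[53/4, -5/2], [-5/2, 29/16]]
first-kind symbols [ij,l] = (1/2)(d_i g_jl + d_j g_il - d_l g_ij): [pp,p] = E_p/2 = 25/8, [pp,q] = F_p - E_q/2 = -133/48, [pq,p] = E_q/2 = 15/16, [pq,q] = G_p/2 = -4/3, [qq,p] = F_q - G_p/2 = 17/6, [qq,q] = G_q/2 = 0
Gamma^p_ij = (G*[ij,p] - F*[ij,q])/(EG - F^2), Gamma^q_ij = (E*[ij,q] - F*[ij,p])/(EG - F^2)

Answer: Gamma_ppp = 9280/3411, Gamma_ppq = 3025/3411, Gamma_pqq = 7208/3411, Gamma_qpp = -9857/13644, Gamma_qpq = -914/3411, Gamma_qqq = -1360/3411


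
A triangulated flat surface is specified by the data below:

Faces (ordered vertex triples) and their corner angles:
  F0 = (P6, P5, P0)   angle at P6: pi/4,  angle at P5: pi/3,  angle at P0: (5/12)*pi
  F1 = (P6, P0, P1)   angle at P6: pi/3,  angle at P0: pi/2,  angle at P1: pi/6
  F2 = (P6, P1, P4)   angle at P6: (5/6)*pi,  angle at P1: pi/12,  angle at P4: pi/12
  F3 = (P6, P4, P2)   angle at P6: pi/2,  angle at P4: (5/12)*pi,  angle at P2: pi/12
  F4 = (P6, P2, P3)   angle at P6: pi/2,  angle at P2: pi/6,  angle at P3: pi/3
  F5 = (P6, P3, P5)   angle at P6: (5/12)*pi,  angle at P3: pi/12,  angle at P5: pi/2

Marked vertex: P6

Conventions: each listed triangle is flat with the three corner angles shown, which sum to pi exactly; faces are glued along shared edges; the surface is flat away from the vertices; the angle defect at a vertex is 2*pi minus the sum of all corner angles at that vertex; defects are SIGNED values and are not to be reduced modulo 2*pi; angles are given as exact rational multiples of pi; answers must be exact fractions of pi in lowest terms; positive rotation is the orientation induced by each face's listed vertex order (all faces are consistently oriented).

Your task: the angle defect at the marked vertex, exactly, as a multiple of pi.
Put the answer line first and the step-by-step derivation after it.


Answer: defect(P6) = (-5/6)*pi

Sum of corner angles at P6: (17/6)*pi
defect = 2*pi - (17/6)*pi


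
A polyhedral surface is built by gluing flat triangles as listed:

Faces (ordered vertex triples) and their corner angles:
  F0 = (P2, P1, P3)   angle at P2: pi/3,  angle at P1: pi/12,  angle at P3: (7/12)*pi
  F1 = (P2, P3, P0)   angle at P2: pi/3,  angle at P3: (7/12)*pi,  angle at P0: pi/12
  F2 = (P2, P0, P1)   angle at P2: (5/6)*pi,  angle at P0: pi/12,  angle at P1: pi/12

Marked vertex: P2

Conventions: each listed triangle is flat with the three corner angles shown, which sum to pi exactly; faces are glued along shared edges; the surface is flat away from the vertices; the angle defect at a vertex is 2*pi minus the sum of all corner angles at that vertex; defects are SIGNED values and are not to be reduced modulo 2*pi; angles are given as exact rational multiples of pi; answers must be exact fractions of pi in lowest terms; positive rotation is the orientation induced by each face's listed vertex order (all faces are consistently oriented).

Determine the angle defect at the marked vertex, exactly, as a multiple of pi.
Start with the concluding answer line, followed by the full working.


Answer: defect(P2) = pi/2

Sum of corner angles at P2: (3/2)*pi
defect = 2*pi - (3/2)*pi


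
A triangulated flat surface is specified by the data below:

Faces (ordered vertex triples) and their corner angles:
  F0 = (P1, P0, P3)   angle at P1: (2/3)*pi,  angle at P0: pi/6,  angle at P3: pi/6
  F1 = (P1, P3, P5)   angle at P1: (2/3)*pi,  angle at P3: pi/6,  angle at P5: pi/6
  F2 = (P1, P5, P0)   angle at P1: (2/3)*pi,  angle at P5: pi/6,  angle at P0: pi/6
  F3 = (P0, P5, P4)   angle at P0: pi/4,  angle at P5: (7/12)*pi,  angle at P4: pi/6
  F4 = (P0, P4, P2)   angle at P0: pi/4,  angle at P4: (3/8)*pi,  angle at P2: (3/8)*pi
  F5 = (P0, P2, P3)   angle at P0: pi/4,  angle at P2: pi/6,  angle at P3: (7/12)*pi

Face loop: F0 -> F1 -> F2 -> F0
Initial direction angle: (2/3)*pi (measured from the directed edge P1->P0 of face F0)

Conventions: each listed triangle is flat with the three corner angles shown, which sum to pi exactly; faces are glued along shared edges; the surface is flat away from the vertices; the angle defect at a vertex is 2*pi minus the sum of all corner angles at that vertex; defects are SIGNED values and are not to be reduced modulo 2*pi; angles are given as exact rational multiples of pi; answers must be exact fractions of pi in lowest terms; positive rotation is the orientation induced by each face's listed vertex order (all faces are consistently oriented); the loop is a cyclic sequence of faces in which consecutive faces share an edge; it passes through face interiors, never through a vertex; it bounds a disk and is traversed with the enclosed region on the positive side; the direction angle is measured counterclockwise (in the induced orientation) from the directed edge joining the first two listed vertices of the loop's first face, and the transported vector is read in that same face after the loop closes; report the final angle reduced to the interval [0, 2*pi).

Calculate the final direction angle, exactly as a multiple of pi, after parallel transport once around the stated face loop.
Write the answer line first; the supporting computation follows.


Answer: final direction angle = (2/3)*pi

enclosed vertex P1: corner angles sum to 2*pi, defect = 2*pi - 2*pi = 0
the final direction is the initial angle plus the enclosed defects, taken mod 2*pi in the induced orientation
final angle = (2/3)*pi + 0 = (2/3)*pi (mod 2*pi)


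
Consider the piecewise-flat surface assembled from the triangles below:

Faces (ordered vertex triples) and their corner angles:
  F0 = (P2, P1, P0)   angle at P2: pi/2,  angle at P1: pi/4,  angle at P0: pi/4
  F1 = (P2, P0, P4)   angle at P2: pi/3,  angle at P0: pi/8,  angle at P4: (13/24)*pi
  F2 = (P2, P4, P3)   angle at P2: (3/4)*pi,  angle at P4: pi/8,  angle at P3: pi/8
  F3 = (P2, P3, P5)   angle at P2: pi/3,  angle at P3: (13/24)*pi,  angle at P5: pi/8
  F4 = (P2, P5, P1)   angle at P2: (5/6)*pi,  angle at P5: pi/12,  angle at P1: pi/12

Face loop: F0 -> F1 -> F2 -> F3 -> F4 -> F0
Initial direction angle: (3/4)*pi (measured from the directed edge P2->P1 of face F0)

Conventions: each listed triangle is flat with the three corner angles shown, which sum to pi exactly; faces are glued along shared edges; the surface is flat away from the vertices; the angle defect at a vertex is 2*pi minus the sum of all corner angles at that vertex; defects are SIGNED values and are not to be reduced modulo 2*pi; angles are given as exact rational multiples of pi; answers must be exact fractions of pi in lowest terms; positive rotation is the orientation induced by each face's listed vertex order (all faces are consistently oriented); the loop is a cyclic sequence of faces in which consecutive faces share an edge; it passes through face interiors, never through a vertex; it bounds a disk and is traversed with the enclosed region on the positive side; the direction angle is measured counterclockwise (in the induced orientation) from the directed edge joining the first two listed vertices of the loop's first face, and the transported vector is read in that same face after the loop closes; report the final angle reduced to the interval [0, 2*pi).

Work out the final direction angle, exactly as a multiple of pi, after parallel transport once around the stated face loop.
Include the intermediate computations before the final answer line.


enclosed vertex P2: corner angles sum to (11/4)*pi, defect = 2*pi - (11/4)*pi = (-3/4)*pi
the rotation equals the total enclosed defect, so the final angle is initial + defects (mod 2*pi)
final angle = (3/4)*pi - (3/4)*pi = 0 (mod 2*pi)

Answer: final direction angle = 0
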